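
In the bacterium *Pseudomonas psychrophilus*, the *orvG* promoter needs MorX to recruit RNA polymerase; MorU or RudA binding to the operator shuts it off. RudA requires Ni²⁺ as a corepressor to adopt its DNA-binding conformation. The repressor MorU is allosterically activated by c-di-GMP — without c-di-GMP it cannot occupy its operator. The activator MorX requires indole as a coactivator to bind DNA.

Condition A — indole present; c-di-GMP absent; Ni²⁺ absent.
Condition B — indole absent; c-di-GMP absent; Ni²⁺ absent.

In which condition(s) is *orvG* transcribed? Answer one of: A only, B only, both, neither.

A only

Condition A:
Indole is present, so MorX is active.
c-di-GMP is absent, so MorU is inactive.
Ni²⁺ is absent, so RudA is inactive.
No repressor is bound and MorX is active, so *orvG* is transcribed.
→ *orvG* is ON in A.
Condition B:
Indole is absent, so MorX is inactive.
c-di-GMP is absent, so MorU is inactive.
Ni²⁺ is absent, so RudA is inactive.
Required activator MorX is absent, so *orvG* is not transcribed.
→ *orvG* is OFF in B.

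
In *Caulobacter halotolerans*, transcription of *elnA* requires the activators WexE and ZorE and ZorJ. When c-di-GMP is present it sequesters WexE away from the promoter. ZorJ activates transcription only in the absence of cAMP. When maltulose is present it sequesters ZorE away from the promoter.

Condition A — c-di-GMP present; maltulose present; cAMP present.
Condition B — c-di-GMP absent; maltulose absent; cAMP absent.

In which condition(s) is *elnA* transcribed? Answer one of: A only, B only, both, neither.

Condition A:
c-di-GMP is present, so WexE is inactive.
Maltulose is present, so ZorE is inactive.
cAMP is present, so ZorJ is inactive.
Required activator WexE is absent, so *elnA* is not transcribed.
→ *elnA* is OFF in A.
Condition B:
c-di-GMP is absent, so WexE is active.
Maltulose is absent, so ZorE is active.
cAMP is absent, so ZorJ is active.
No repressor is bound and WexE and ZorE and ZorJ are active, so *elnA* is transcribed.
→ *elnA* is ON in B.

B only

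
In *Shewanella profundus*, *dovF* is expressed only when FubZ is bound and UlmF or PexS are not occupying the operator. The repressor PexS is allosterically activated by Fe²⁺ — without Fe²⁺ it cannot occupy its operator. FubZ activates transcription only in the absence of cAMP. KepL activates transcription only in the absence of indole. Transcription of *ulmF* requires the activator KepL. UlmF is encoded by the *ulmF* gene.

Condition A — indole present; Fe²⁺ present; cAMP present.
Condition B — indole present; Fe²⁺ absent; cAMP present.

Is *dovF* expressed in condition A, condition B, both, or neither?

Condition A:
Indole is present, so KepL is inactive.
Required activator KepL is absent, so *ulmF* is not transcribed.
So UlmF is not produced.
Fe²⁺ is present, so PexS is active.
cAMP is present, so FubZ is inactive.
With repressor PexS bound, *dovF* is not transcribed.
→ *dovF* is OFF in A.
Condition B:
Indole is present, so KepL is inactive.
Required activator KepL is absent, so *ulmF* is not transcribed.
So UlmF is not produced.
Fe²⁺ is absent, so PexS is inactive.
cAMP is present, so FubZ is inactive.
Required activator FubZ is absent, so *dovF* is not transcribed.
→ *dovF* is OFF in B.

neither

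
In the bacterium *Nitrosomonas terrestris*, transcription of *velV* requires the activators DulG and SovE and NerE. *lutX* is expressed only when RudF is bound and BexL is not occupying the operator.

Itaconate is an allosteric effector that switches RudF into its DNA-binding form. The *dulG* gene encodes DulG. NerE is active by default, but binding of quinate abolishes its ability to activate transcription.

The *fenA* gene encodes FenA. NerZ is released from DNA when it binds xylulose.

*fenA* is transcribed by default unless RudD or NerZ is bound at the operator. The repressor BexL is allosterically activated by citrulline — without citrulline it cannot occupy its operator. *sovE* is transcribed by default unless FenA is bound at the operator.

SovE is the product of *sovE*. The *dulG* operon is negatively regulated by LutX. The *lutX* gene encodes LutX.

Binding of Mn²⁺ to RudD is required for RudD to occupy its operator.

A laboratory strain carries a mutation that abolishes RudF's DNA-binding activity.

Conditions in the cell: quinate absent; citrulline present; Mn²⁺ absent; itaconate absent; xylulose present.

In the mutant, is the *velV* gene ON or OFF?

Citrulline is present, so BexL is active.
RudF is non-functional in this strain, so it has no effect.
With repressor BexL bound, *lutX* is not transcribed.
So LutX is not produced.
With no repressor bound, *dulG* is transcribed.
So DulG is produced and active.
Mn²⁺ is absent, so RudD is inactive.
Xylulose is present, so NerZ is inactive.
With no repressor bound, *fenA* is transcribed.
So FenA is produced and active.
With repressor FenA bound, *sovE* is not transcribed.
So SovE is not produced.
Quinate is absent, so NerE is active.
Required activator SovE is absent, so *velV* is not transcribed.

OFF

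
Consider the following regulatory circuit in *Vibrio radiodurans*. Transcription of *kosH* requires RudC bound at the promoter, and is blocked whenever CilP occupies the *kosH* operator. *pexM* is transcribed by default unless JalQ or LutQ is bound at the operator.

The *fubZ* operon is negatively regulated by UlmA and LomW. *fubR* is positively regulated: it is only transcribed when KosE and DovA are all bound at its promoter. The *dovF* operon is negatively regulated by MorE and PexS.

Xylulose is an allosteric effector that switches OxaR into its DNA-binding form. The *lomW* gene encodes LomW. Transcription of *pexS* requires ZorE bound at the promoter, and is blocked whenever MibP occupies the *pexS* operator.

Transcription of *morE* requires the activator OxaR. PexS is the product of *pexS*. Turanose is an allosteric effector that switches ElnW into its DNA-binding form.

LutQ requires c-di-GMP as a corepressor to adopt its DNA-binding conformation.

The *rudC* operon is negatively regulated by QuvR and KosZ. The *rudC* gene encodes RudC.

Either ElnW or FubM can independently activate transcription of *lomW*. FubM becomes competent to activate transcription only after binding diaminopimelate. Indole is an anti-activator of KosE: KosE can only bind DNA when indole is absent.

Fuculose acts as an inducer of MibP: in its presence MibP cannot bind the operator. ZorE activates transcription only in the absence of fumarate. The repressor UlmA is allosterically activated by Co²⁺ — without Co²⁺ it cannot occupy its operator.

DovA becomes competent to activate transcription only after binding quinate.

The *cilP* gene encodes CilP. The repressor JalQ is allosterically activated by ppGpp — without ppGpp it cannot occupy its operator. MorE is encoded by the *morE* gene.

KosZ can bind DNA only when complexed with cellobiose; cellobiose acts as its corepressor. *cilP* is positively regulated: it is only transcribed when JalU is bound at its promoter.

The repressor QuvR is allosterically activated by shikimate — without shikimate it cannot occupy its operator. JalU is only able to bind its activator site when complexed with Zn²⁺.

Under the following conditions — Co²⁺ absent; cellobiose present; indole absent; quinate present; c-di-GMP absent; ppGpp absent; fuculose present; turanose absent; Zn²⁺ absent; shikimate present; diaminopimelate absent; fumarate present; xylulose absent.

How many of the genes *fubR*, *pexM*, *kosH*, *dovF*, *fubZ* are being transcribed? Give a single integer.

Indole is absent, so KosE is active.
Quinate is present, so DovA is active.
No repressor is bound and KosE and DovA are active, so *fubR* is transcribed.
→ *fubR* is ON.
ppGpp is absent, so JalQ is inactive.
c-di-GMP is absent, so LutQ is inactive.
With no repressor bound, *pexM* is transcribed.
→ *pexM* is ON.
Zn²⁺ is absent, so JalU is inactive.
Required activator JalU is absent, so *cilP* is not transcribed.
So CilP is not produced.
Shikimate is present, so QuvR is active.
Cellobiose is present, so KosZ is active.
With repressor QuvR bound, *rudC* is not transcribed.
So RudC is not produced.
Required activator RudC is absent, so *kosH* is not transcribed.
→ *kosH* is OFF.
Xylulose is absent, so OxaR is inactive.
Required activator OxaR is absent, so *morE* is not transcribed.
So MorE is not produced.
Fumarate is present, so ZorE is inactive.
Fuculose is present, so MibP is inactive.
Required activator ZorE is absent, so *pexS* is not transcribed.
So PexS is not produced.
With no repressor bound, *dovF* is transcribed.
→ *dovF* is ON.
Co²⁺ is absent, so UlmA is inactive.
Turanose is absent, so ElnW is inactive.
Diaminopimelate is absent, so FubM is inactive.
No activator is available at the *lomW* promoter, so *lomW* is not transcribed.
So LomW is not produced.
With no repressor bound, *fubZ* is transcribed.
→ *fubZ* is ON.
4 of the 5 genes are transcribed.

4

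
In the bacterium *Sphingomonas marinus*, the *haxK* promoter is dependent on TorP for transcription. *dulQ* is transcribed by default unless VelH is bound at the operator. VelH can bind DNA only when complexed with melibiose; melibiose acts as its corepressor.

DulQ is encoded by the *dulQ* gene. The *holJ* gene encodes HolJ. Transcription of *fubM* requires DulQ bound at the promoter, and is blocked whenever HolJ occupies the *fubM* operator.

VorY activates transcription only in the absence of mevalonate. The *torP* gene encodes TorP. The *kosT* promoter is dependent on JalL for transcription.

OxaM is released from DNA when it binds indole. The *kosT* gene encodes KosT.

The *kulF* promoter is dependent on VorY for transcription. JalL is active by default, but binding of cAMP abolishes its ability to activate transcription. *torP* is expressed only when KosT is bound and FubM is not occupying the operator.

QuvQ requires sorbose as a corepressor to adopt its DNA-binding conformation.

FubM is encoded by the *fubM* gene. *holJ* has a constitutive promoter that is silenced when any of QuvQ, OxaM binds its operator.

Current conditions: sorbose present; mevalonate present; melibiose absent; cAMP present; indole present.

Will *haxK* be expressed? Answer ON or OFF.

Sorbose is present, so QuvQ is active.
Indole is present, so OxaM is inactive.
With repressor QuvQ bound, *holJ* is not transcribed.
So HolJ is not produced.
Melibiose is absent, so VelH is inactive.
With no repressor bound, *dulQ* is transcribed.
So DulQ is produced and active.
No repressor is bound and DulQ is active, so *fubM* is transcribed.
So FubM is produced and active.
cAMP is present, so JalL is inactive.
Required activator JalL is absent, so *kosT* is not transcribed.
So KosT is not produced.
With repressor FubM bound, *torP* is not transcribed.
So TorP is not produced.
Required activator TorP is absent, so *haxK* is not transcribed.

OFF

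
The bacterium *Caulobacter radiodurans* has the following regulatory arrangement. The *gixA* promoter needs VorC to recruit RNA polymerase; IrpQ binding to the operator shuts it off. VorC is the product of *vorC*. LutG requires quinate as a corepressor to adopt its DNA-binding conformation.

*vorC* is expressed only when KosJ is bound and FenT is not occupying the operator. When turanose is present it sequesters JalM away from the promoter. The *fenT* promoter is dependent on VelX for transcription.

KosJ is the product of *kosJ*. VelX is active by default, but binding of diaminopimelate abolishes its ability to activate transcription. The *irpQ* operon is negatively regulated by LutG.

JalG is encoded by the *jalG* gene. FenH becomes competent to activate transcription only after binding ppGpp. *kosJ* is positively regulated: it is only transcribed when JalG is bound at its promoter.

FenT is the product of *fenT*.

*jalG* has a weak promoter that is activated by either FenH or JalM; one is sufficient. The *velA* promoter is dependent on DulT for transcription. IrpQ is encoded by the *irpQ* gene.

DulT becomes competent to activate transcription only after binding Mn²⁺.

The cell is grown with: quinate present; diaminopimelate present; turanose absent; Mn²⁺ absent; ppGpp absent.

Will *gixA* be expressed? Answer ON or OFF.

Quinate is present, so LutG is active.
With repressor LutG bound, *irpQ* is not transcribed.
So IrpQ is not produced.
ppGpp is absent, so FenH is inactive.
Turanose is absent, so JalM is active.
Activator JalM is present, so *jalG* is transcribed.
So JalG is produced and active.
No repressor is bound and JalG is active, so *kosJ* is transcribed.
So KosJ is produced and active.
Diaminopimelate is present, so VelX is inactive.
Required activator VelX is absent, so *fenT* is not transcribed.
So FenT is not produced.
No repressor is bound and KosJ is active, so *vorC* is transcribed.
So VorC is produced and active.
No repressor is bound and VorC is active, so *gixA* is transcribed.

ON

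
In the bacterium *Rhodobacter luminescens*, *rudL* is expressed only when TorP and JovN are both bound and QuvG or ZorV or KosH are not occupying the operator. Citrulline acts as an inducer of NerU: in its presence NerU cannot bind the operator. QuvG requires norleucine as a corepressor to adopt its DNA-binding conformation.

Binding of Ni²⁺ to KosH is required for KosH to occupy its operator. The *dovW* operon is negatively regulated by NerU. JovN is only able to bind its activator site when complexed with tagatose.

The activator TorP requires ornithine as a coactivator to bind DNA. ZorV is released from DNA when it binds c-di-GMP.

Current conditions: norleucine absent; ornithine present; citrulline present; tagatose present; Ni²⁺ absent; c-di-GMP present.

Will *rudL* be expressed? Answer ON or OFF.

ON

Norleucine is absent, so QuvG is inactive.
c-di-GMP is present, so ZorV is inactive.
Ornithine is present, so TorP is active.
Ni²⁺ is absent, so KosH is inactive.
Tagatose is present, so JovN is active.
No repressor is bound and TorP and JovN are active, so *rudL* is transcribed.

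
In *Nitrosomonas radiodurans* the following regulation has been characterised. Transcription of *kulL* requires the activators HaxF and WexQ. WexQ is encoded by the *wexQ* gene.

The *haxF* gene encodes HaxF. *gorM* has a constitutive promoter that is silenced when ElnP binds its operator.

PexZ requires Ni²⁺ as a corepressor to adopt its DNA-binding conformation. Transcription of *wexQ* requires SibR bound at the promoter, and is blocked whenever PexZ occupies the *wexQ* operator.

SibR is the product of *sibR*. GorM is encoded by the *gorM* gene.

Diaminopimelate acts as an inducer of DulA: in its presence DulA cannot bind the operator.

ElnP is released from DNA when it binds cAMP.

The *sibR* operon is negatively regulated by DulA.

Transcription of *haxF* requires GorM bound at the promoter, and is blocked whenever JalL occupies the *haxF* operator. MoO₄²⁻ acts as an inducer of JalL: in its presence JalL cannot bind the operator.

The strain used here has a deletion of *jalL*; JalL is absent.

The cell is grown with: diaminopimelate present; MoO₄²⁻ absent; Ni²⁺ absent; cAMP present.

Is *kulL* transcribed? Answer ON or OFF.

ON

cAMP is present, so ElnP is inactive.
With no repressor bound, *gorM* is transcribed.
So GorM is produced and active.
JalL is non-functional in this strain, so it has no effect.
No repressor is bound and GorM is active, so *haxF* is transcribed.
So HaxF is produced and active.
Ni²⁺ is absent, so PexZ is inactive.
Diaminopimelate is present, so DulA is inactive.
With no repressor bound, *sibR* is transcribed.
So SibR is produced and active.
No repressor is bound and SibR is active, so *wexQ* is transcribed.
So WexQ is produced and active.
No repressor is bound and HaxF and WexQ are active, so *kulL* is transcribed.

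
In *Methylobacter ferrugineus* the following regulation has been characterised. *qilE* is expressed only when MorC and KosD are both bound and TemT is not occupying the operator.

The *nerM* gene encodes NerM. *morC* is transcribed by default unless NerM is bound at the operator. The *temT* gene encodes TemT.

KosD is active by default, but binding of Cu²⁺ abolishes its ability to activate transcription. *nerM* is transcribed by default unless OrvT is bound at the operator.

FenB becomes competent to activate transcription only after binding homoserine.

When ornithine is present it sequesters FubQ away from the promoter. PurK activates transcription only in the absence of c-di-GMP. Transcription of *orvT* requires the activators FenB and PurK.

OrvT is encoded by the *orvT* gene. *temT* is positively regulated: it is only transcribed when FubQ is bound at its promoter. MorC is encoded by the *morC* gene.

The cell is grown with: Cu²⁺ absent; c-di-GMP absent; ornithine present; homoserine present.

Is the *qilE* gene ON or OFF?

Homoserine is present, so FenB is active.
c-di-GMP is absent, so PurK is active.
No repressor is bound and FenB and PurK are active, so *orvT* is transcribed.
So OrvT is produced and active.
With repressor OrvT bound, *nerM* is not transcribed.
So NerM is not produced.
With no repressor bound, *morC* is transcribed.
So MorC is produced and active.
Ornithine is present, so FubQ is inactive.
Required activator FubQ is absent, so *temT* is not transcribed.
So TemT is not produced.
Cu²⁺ is absent, so KosD is active.
No repressor is bound and MorC and KosD are active, so *qilE* is transcribed.

ON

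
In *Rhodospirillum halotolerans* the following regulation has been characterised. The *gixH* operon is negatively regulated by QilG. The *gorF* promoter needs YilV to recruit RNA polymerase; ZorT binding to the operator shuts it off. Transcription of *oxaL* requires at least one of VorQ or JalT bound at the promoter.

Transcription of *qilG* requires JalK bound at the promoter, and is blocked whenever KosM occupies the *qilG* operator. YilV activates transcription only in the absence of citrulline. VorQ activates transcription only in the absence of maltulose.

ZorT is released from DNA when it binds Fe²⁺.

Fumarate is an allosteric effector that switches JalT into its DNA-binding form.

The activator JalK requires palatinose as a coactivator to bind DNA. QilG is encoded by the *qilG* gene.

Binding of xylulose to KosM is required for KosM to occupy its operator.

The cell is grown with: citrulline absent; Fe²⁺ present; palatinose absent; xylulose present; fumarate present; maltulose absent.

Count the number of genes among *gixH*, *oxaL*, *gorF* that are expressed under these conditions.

Palatinose is absent, so JalK is inactive.
Xylulose is present, so KosM is active.
With repressor KosM bound, *qilG* is not transcribed.
So QilG is not produced.
With no repressor bound, *gixH* is transcribed.
→ *gixH* is ON.
Maltulose is absent, so VorQ is active.
Fumarate is present, so JalT is active.
Activator VorQ is present, so *oxaL* is transcribed.
→ *oxaL* is ON.
Fe²⁺ is present, so ZorT is inactive.
Citrulline is absent, so YilV is active.
No repressor is bound and YilV is active, so *gorF* is transcribed.
→ *gorF* is ON.
3 of the 3 genes are transcribed.

3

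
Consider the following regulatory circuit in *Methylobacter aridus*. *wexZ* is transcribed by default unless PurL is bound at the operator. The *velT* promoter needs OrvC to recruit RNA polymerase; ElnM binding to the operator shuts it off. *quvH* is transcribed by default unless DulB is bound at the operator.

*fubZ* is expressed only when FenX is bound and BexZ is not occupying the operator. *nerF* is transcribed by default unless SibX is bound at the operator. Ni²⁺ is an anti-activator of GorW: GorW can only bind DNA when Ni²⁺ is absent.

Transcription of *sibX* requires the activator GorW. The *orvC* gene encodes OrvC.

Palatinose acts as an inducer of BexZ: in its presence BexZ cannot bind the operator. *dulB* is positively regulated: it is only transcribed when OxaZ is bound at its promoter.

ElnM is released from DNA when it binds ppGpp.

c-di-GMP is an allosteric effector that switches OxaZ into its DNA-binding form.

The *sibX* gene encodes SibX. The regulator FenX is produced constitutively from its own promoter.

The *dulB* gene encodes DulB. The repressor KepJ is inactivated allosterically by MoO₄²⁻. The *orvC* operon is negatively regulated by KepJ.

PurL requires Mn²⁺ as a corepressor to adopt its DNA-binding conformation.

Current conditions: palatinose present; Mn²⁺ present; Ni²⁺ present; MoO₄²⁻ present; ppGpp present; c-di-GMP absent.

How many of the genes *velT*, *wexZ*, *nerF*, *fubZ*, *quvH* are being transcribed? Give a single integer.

4

ppGpp is present, so ElnM is inactive.
MoO₄²⁻ is present, so KepJ is inactive.
With no repressor bound, *orvC* is transcribed.
So OrvC is produced and active.
No repressor is bound and OrvC is active, so *velT* is transcribed.
→ *velT* is ON.
Mn²⁺ is present, so PurL is active.
With repressor PurL bound, *wexZ* is not transcribed.
→ *wexZ* is OFF.
Ni²⁺ is present, so GorW is inactive.
Required activator GorW is absent, so *sibX* is not transcribed.
So SibX is not produced.
With no repressor bound, *nerF* is transcribed.
→ *nerF* is ON.
FenX is produced constitutively and is active.
Palatinose is present, so BexZ is inactive.
No repressor is bound and FenX is active, so *fubZ* is transcribed.
→ *fubZ* is ON.
c-di-GMP is absent, so OxaZ is inactive.
Required activator OxaZ is absent, so *dulB* is not transcribed.
So DulB is not produced.
With no repressor bound, *quvH* is transcribed.
→ *quvH* is ON.
4 of the 5 genes are transcribed.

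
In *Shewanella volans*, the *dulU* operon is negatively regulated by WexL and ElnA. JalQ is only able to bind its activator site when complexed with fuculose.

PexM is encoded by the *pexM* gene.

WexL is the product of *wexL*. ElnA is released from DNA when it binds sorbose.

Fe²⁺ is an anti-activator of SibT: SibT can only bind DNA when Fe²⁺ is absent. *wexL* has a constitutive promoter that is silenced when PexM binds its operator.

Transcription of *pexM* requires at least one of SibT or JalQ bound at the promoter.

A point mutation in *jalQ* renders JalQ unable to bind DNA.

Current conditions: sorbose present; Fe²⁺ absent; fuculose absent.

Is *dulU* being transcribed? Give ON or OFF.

Fe²⁺ is absent, so SibT is active.
JalQ is non-functional in this strain, so it has no effect.
Activator SibT is present, so *pexM* is transcribed.
So PexM is produced and active.
With repressor PexM bound, *wexL* is not transcribed.
So WexL is not produced.
Sorbose is present, so ElnA is inactive.
With no repressor bound, *dulU* is transcribed.

ON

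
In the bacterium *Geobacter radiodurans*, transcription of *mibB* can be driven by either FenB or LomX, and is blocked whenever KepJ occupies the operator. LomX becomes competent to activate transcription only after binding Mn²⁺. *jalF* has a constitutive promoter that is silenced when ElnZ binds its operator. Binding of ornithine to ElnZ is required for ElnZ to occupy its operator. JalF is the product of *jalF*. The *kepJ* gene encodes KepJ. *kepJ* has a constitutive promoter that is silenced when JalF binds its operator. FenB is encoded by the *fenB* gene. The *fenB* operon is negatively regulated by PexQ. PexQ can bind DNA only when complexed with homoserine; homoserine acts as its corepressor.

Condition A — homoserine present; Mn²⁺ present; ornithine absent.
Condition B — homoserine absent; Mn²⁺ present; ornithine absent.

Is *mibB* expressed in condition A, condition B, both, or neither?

Condition A:
Homoserine is present, so PexQ is active.
With repressor PexQ bound, *fenB* is not transcribed.
So FenB is not produced.
Mn²⁺ is present, so LomX is active.
Ornithine is absent, so ElnZ is inactive.
With no repressor bound, *jalF* is transcribed.
So JalF is produced and active.
With repressor JalF bound, *kepJ* is not transcribed.
So KepJ is not produced.
Activator LomX is present, so *mibB* is transcribed.
→ *mibB* is ON in A.
Condition B:
Homoserine is absent, so PexQ is inactive.
With no repressor bound, *fenB* is transcribed.
So FenB is produced and active.
Mn²⁺ is present, so LomX is active.
Ornithine is absent, so ElnZ is inactive.
With no repressor bound, *jalF* is transcribed.
So JalF is produced and active.
With repressor JalF bound, *kepJ* is not transcribed.
So KepJ is not produced.
Activator FenB is present, so *mibB* is transcribed.
→ *mibB* is ON in B.

both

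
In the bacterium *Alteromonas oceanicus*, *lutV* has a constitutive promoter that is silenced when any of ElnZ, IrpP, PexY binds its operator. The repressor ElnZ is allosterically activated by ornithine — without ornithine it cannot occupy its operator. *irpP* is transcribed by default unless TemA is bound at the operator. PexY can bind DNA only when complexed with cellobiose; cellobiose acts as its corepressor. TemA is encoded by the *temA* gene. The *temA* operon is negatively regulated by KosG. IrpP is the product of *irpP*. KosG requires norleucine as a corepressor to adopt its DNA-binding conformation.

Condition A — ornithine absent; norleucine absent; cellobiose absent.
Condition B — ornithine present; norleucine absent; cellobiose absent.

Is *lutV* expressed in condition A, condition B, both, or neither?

A only

Condition A:
Ornithine is absent, so ElnZ is inactive.
Norleucine is absent, so KosG is inactive.
With no repressor bound, *temA* is transcribed.
So TemA is produced and active.
With repressor TemA bound, *irpP* is not transcribed.
So IrpP is not produced.
Cellobiose is absent, so PexY is inactive.
With no repressor bound, *lutV* is transcribed.
→ *lutV* is ON in A.
Condition B:
Ornithine is present, so ElnZ is active.
Norleucine is absent, so KosG is inactive.
With no repressor bound, *temA* is transcribed.
So TemA is produced and active.
With repressor TemA bound, *irpP* is not transcribed.
So IrpP is not produced.
Cellobiose is absent, so PexY is inactive.
With repressor ElnZ bound, *lutV* is not transcribed.
→ *lutV* is OFF in B.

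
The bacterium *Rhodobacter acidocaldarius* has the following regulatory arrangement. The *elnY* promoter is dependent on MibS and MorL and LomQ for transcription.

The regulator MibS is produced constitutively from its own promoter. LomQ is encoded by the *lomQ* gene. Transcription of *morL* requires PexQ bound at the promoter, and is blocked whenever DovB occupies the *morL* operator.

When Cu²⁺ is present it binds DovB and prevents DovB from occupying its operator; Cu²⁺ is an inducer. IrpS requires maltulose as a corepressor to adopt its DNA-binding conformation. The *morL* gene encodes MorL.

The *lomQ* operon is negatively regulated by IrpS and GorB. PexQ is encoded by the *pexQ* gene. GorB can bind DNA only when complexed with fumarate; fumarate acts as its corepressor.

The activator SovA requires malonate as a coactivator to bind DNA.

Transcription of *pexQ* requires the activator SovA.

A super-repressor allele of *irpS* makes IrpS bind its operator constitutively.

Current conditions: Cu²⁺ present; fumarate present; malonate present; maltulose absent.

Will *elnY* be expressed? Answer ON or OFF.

MibS is produced constitutively and is active.
Malonate is present, so SovA is active.
No repressor is bound and SovA is active, so *pexQ* is transcribed.
So PexQ is produced and active.
Cu²⁺ is present, so DovB is inactive.
No repressor is bound and PexQ is active, so *morL* is transcribed.
So MorL is produced and active.
IrpS is constitutively active in this strain.
Fumarate is present, so GorB is active.
With repressor IrpS bound, *lomQ* is not transcribed.
So LomQ is not produced.
Required activator LomQ is absent, so *elnY* is not transcribed.

OFF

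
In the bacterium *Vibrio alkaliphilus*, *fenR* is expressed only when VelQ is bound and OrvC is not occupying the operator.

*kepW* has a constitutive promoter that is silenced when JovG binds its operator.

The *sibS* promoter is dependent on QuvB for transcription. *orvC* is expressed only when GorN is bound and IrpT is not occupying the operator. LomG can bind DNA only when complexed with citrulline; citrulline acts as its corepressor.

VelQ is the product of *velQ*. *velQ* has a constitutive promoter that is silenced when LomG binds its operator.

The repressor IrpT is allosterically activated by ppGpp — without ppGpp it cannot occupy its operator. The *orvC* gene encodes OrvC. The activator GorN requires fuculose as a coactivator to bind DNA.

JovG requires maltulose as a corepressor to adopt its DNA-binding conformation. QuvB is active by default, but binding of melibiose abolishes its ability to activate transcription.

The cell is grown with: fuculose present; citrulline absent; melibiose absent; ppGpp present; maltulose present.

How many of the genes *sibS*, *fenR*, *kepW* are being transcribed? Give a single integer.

Melibiose is absent, so QuvB is active.
No repressor is bound and QuvB is active, so *sibS* is transcribed.
→ *sibS* is ON.
Fuculose is present, so GorN is active.
ppGpp is present, so IrpT is active.
With repressor IrpT bound, *orvC* is not transcribed.
So OrvC is not produced.
Citrulline is absent, so LomG is inactive.
With no repressor bound, *velQ* is transcribed.
So VelQ is produced and active.
No repressor is bound and VelQ is active, so *fenR* is transcribed.
→ *fenR* is ON.
Maltulose is present, so JovG is active.
With repressor JovG bound, *kepW* is not transcribed.
→ *kepW* is OFF.
2 of the 3 genes are transcribed.

2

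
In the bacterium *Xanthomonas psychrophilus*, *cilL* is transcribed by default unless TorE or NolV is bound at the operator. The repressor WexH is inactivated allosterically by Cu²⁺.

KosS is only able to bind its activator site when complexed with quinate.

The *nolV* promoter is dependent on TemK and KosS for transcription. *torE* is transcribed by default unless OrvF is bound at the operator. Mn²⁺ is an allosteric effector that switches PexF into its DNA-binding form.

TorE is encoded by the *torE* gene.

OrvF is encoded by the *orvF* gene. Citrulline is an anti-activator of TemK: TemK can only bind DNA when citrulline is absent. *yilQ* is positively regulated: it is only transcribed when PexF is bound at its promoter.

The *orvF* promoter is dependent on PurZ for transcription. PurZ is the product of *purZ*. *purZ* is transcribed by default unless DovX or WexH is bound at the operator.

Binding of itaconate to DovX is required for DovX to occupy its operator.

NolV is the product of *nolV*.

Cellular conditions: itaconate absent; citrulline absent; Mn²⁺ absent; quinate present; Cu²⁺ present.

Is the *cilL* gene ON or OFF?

OFF

Itaconate is absent, so DovX is inactive.
Cu²⁺ is present, so WexH is inactive.
With no repressor bound, *purZ* is transcribed.
So PurZ is produced and active.
No repressor is bound and PurZ is active, so *orvF* is transcribed.
So OrvF is produced and active.
With repressor OrvF bound, *torE* is not transcribed.
So TorE is not produced.
Citrulline is absent, so TemK is active.
Quinate is present, so KosS is active.
No repressor is bound and TemK and KosS are active, so *nolV* is transcribed.
So NolV is produced and active.
With repressor NolV bound, *cilL* is not transcribed.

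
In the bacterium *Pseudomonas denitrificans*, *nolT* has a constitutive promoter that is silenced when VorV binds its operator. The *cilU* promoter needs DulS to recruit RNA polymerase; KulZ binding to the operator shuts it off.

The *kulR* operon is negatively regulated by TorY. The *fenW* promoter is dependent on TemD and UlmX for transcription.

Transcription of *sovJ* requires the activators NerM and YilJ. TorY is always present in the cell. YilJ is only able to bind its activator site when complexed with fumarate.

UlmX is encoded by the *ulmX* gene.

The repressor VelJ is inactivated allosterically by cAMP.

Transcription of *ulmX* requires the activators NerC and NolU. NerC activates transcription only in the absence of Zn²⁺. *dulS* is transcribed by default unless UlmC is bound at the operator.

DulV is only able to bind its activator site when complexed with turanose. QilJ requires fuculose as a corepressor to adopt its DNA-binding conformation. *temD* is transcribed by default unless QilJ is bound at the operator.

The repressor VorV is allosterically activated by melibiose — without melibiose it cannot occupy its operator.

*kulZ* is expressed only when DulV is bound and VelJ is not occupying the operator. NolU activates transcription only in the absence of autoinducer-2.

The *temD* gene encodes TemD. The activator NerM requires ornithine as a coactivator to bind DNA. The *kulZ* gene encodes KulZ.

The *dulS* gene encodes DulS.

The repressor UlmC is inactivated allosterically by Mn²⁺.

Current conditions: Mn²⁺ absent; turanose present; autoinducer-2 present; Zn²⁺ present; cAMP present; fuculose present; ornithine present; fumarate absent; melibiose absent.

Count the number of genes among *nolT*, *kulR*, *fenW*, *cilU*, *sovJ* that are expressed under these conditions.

Melibiose is absent, so VorV is inactive.
With no repressor bound, *nolT* is transcribed.
→ *nolT* is ON.
TorY is produced constitutively and is active.
With repressor TorY bound, *kulR* is not transcribed.
→ *kulR* is OFF.
Fuculose is present, so QilJ is active.
With repressor QilJ bound, *temD* is not transcribed.
So TemD is not produced.
Zn²⁺ is present, so NerC is inactive.
Autoinducer-2 is present, so NolU is inactive.
Required activator NerC is absent, so *ulmX* is not transcribed.
So UlmX is not produced.
Required activator TemD is absent, so *fenW* is not transcribed.
→ *fenW* is OFF.
Mn²⁺ is absent, so UlmC is active.
With repressor UlmC bound, *dulS* is not transcribed.
So DulS is not produced.
cAMP is present, so VelJ is inactive.
Turanose is present, so DulV is active.
No repressor is bound and DulV is active, so *kulZ* is transcribed.
So KulZ is produced and active.
With repressor KulZ bound, *cilU* is not transcribed.
→ *cilU* is OFF.
Ornithine is present, so NerM is active.
Fumarate is absent, so YilJ is inactive.
Required activator YilJ is absent, so *sovJ* is not transcribed.
→ *sovJ* is OFF.
1 of the 5 genes is transcribed.

1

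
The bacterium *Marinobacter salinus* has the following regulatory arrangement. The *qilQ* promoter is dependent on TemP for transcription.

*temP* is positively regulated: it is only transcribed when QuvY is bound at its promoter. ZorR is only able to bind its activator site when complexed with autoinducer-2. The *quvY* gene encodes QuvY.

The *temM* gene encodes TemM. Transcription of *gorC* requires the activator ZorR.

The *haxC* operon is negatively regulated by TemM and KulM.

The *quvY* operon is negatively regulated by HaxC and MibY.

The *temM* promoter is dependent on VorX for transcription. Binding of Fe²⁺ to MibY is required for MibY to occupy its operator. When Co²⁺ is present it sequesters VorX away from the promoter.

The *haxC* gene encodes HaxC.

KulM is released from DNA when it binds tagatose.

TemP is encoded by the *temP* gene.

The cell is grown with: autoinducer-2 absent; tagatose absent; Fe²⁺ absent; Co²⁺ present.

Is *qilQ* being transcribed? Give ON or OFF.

Co²⁺ is present, so VorX is inactive.
Required activator VorX is absent, so *temM* is not transcribed.
So TemM is not produced.
Tagatose is absent, so KulM is active.
With repressor KulM bound, *haxC* is not transcribed.
So HaxC is not produced.
Fe²⁺ is absent, so MibY is inactive.
With no repressor bound, *quvY* is transcribed.
So QuvY is produced and active.
No repressor is bound and QuvY is active, so *temP* is transcribed.
So TemP is produced and active.
No repressor is bound and TemP is active, so *qilQ* is transcribed.

ON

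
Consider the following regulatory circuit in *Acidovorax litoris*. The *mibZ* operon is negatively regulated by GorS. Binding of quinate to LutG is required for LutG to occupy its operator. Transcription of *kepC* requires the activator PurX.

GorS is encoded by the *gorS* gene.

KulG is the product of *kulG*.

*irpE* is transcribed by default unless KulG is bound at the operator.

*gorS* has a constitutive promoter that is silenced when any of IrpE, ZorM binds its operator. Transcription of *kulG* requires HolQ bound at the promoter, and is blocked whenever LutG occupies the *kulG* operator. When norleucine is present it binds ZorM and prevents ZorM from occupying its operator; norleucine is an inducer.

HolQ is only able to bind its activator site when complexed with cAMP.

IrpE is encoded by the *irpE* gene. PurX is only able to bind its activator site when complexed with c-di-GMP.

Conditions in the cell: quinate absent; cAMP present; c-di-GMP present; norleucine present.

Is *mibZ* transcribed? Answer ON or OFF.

OFF

Quinate is absent, so LutG is inactive.
cAMP is present, so HolQ is active.
No repressor is bound and HolQ is active, so *kulG* is transcribed.
So KulG is produced and active.
With repressor KulG bound, *irpE* is not transcribed.
So IrpE is not produced.
Norleucine is present, so ZorM is inactive.
With no repressor bound, *gorS* is transcribed.
So GorS is produced and active.
With repressor GorS bound, *mibZ* is not transcribed.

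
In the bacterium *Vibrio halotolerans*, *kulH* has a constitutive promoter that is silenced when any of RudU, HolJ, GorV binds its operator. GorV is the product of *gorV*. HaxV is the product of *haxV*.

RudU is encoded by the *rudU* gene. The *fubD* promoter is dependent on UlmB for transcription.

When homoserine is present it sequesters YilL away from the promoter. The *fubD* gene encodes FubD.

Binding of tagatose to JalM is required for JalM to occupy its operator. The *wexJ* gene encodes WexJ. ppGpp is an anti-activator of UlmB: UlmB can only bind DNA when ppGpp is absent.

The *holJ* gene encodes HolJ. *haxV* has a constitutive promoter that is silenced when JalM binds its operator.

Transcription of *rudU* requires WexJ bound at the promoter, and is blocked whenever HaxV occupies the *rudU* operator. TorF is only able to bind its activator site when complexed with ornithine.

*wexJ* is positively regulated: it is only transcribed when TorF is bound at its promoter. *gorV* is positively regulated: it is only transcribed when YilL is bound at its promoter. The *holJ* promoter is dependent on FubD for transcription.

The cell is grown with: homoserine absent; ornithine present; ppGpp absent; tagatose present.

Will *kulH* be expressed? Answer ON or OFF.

OFF

Ornithine is present, so TorF is active.
No repressor is bound and TorF is active, so *wexJ* is transcribed.
So WexJ is produced and active.
Tagatose is present, so JalM is active.
With repressor JalM bound, *haxV* is not transcribed.
So HaxV is not produced.
No repressor is bound and WexJ is active, so *rudU* is transcribed.
So RudU is produced and active.
ppGpp is absent, so UlmB is active.
No repressor is bound and UlmB is active, so *fubD* is transcribed.
So FubD is produced and active.
No repressor is bound and FubD is active, so *holJ* is transcribed.
So HolJ is produced and active.
Homoserine is absent, so YilL is active.
No repressor is bound and YilL is active, so *gorV* is transcribed.
So GorV is produced and active.
With repressor RudU bound, *kulH* is not transcribed.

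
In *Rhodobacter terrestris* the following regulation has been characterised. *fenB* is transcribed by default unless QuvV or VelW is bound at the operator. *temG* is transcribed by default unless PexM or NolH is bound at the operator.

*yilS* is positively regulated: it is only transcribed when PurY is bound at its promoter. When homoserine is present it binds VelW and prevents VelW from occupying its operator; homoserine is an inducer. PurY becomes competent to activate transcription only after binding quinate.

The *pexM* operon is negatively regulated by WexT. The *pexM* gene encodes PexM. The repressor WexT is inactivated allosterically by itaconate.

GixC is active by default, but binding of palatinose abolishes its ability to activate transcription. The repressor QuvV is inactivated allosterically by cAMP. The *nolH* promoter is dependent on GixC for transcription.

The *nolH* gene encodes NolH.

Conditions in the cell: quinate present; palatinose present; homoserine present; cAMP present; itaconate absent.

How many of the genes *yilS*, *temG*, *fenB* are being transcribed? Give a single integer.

Quinate is present, so PurY is active.
No repressor is bound and PurY is active, so *yilS* is transcribed.
→ *yilS* is ON.
Itaconate is absent, so WexT is active.
With repressor WexT bound, *pexM* is not transcribed.
So PexM is not produced.
Palatinose is present, so GixC is inactive.
Required activator GixC is absent, so *nolH* is not transcribed.
So NolH is not produced.
With no repressor bound, *temG* is transcribed.
→ *temG* is ON.
cAMP is present, so QuvV is inactive.
Homoserine is present, so VelW is inactive.
With no repressor bound, *fenB* is transcribed.
→ *fenB* is ON.
3 of the 3 genes are transcribed.

3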